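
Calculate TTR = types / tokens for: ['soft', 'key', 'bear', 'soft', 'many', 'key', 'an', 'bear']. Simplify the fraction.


Tokens: 8
Unique types: ('an', 'bear', 'key', 'many', 'soft') = 5
TTR = 5/8
Already in lowest terms.

5/8


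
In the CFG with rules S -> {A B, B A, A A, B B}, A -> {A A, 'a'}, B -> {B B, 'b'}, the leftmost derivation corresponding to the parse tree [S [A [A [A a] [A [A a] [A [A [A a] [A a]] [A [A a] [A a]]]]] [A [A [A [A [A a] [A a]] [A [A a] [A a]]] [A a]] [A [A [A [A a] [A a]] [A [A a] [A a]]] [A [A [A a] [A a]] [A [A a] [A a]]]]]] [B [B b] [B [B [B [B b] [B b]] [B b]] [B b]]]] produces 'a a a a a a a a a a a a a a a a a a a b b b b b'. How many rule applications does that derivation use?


Every bracketed nonterminal node [X ...] in the tree is produced by exactly one rule application.
Reading the tree off as a leftmost derivation:
  Step 1: S  =>  A B   (applied S -> A B)
  Step 2: A B  =>  A A B   (applied A -> A A)
  Step 3: A A B  =>  A A A B   (applied A -> A A)
  Step 4: A A A B  =>  a A A B   (applied A -> a)
  Step 5: a A A B  =>  a A A A B   (applied A -> A A)
  Step 6: a A A A B  =>  a a A A B   (applied A -> a)
  Step 7: a a A A B  =>  a a A A A B   (applied A -> A A)
  Step 8: a a A A A B  =>  a a A A A A B   (applied A -> A A)
  Step 9: a a A A A A B  =>  a a a A A A B   (applied A -> a)
  Step 10: a a a A A A B  =>  a a a a A A B   (applied A -> a)
  Step 11: a a a a A A B  =>  a a a a A A A B   (applied A -> A A)
  Step 12: a a a a A A A B  =>  a a a a a A A B   (applied A -> a)
  Step 13: a a a a a A A B  =>  a a a a a a A B   (applied A -> a)
  Step 14: a a a a a a A B  =>  a a a a a a A A B   (applied A -> A A)
  Step 15: a a a a a a A A B  =>  a a a a a a A A A B   (applied A -> A A)
  Step 16: a a a a a a A A A B  =>  a a a a a a A A A A B   (applied A -> A A)
  Step 17: a a a a a a A A A A B  =>  a a a a a a A A A A A B   (applied A -> A A)
  Step 18: a a a a a a A A A A A B  =>  a a a a a a a A A A A B   (applied A -> a)
  Step 19: a a a a a a a A A A A B  =>  a a a a a a a a A A A B   (applied A -> a)
  Step 20: a a a a a a a a A A A B  =>  a a a a a a a a A A A A B   (applied A -> A A)
  Step 21: a a a a a a a a A A A A B  =>  a a a a a a a a a A A A B   (applied A -> a)
  Step 22: a a a a a a a a a A A A B  =>  a a a a a a a a a a A A B   (applied A -> a)
  Step 23: a a a a a a a a a a A A B  =>  a a a a a a a a a a a A B   (applied A -> a)
  Step 24: a a a a a a a a a a a A B  =>  a a a a a a a a a a a A A B   (applied A -> A A)
  Step 25: a a a a a a a a a a a A A B  =>  a a a a a a a a a a a A A A B   (applied A -> A A)
  Step 26: a a a a a a a a a a a A A A B  =>  a a a a a a a a a a a A A A A B   (applied A -> A A)
  Step 27: a a a a a a a a a a a A A A A B  =>  a a a a a a a a a a a a A A A B   (applied A -> a)
  Step 28: a a a a a a a a a a a a A A A B  =>  a a a a a a a a a a a a a A A B   (applied A -> a)
  Step 29: a a a a a a a a a a a a a A A B  =>  a a a a a a a a a a a a a A A A B   (applied A -> A A)
  Step 30: a a a a a a a a a a a a a A A A B  =>  a a a a a a a a a a a a a a A A B   (applied A -> a)
  Step 31: a a a a a a a a a a a a a a A A B  =>  a a a a a a a a a a a a a a a A B   (applied A -> a)
  Step 32: a a a a a a a a a a a a a a a A B  =>  a a a a a a a a a a a a a a a A A B   (applied A -> A A)
  Step 33: a a a a a a a a a a a a a a a A A B  =>  a a a a a a a a a a a a a a a A A A B   (applied A -> A A)
  Step 34: a a a a a a a a a a a a a a a A A A B  =>  a a a a a a a a a a a a a a a a A A B   (applied A -> a)
  Step 35: a a a a a a a a a a a a a a a a A A B  =>  a a a a a a a a a a a a a a a a a A B   (applied A -> a)
  Step 36: a a a a a a a a a a a a a a a a a A B  =>  a a a a a a a a a a a a a a a a a A A B   (applied A -> A A)
  Step 37: a a a a a a a a a a a a a a a a a A A B  =>  a a a a a a a a a a a a a a a a a a A B   (applied A -> a)
  Step 38: a a a a a a a a a a a a a a a a a a A B  =>  a a a a a a a a a a a a a a a a a a a B   (applied A -> a)
  Step 39: a a a a a a a a a a a a a a a a a a a B  =>  a a a a a a a a a a a a a a a a a a a B B   (applied B -> B B)
  Step 40: a a a a a a a a a a a a a a a a a a a B B  =>  a a a a a a a a a a a a a a a a a a a b B   (applied B -> b)
  Step 41: a a a a a a a a a a a a a a a a a a a b B  =>  a a a a a a a a a a a a a a a a a a a b B B   (applied B -> B B)
  Step 42: a a a a a a a a a a a a a a a a a a a b B B  =>  a a a a a a a a a a a a a a a a a a a b B B B   (applied B -> B B)
  Step 43: a a a a a a a a a a a a a a a a a a a b B B B  =>  a a a a a a a a a a a a a a a a a a a b B B B B   (applied B -> B B)
  Step 44: a a a a a a a a a a a a a a a a a a a b B B B B  =>  a a a a a a a a a a a a a a a a a a a b b B B B   (applied B -> b)
  Step 45: a a a a a a a a a a a a a a a a a a a b b B B B  =>  a a a a a a a a a a a a a a a a a a a b b b B B   (applied B -> b)
  Step 46: a a a a a a a a a a a a a a a a a a a b b b B B  =>  a a a a a a a a a a a a a a a a a a a b b b b B   (applied B -> b)
  Step 47: a a a a a a a a a a a a a a a a a a a b b b b B  =>  a a a a a a a a a a a a a a a a a a a b b b b b   (applied B -> b)
Final yield: a a a a a a a a a a a a a a a a a a a b b b b b
Total rewrite steps: 47

47


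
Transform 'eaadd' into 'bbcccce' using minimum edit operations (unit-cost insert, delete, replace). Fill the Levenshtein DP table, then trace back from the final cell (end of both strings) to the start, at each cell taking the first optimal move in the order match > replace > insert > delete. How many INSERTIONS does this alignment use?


Edit distance = 7. Backtracking from cell (5, 7) with preference match > replace > insert > delete,
then listing the resulting alignment 'eaadd' -> 'bbcccce' left to right:
  Step 1: insert 'b' [insertion #1]
  Step 2: insert 'b' [insertion #2]
  Step 3: replace e->c
  Step 4: replace a->c
  Step 5: replace a->c
  Step 6: replace d->c
  Step 7: replace d->e
Total insertions: 2

2


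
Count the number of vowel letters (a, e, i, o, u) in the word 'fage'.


Scanning each character of 'fage':
  Position 1: 'f' -> consonant (running count: 0)
  Position 2: 'a' -> vowel (running count: 1)
  Position 3: 'g' -> consonant (running count: 1)
  Position 4: 'e' -> vowel (running count: 2)
Total vowels: 2

2


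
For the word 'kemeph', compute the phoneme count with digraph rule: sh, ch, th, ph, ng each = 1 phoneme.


Parsing 'kemeph' greedily, digraphs first:
  'k' -> consonant phoneme (phonemes so far: 1)
  'e' -> vowel phoneme (phonemes so far: 2)
  'm' -> consonant phoneme (phonemes so far: 3)
  'e' -> vowel phoneme (phonemes so far: 4)
  'ph' -> digraph (1 consonant phoneme) (phonemes so far: 5)
Total phonemes: 5

5


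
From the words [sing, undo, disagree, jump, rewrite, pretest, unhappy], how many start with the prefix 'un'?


Checking each word for prefix 'un':
  'sing' -> no (count: 0)
  'undo' -> YES, starts with 'un' (count: 1)
  'disagree' -> no (count: 1)
  'jump' -> no (count: 1)
  'rewrite' -> no (count: 1)
  'pretest' -> no (count: 1)
  'unhappy' -> YES, starts with 'un' (count: 2)
Total with prefix 'un': 2

2


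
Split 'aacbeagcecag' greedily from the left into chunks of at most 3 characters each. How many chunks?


'aacbeagcecag' has 12 characters.
Chunking with max size 3:
  Chunk 1: 'aac' (positions 0-2)
  Chunk 2: 'bea' (positions 3-5)
  Chunk 3: 'gce' (positions 6-8)
  Chunk 4: 'cag' (positions 9-11)
Total chunks: ceil(12 / 3) = 4

4


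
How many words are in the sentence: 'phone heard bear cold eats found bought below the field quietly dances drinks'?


Counting words by splitting on spaces:
  Word 1: 'phone'
  Word 2: 'heard'
  Word 3: 'bear'
  Word 4: 'cold'
  Word 5: 'eats'
  Word 6: 'found'
  Word 7: 'bought'
  Word 8: 'below'
  Word 9: 'the'
  Word 10: 'field'
  Word 11: 'quietly'
  Word 12: 'dances'
  Word 13: 'drinks'
Total words: 13

13


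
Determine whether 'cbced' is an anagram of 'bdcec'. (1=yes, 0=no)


Sort characters of 'cbced': 'bccde'
Sort characters of 'bdcec': 'bccde'
Sorted forms match -> they ARE anagrams
Result: 1

1


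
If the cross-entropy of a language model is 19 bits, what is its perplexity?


Perplexity formula: PP = 2^H
H = 19
PP = 2^19
PP = 2^19 = 524288

524288


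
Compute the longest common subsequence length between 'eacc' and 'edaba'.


DP table for LCS of 'eacc' and 'edaba':
       e  d  a  b  a
    0  0  0  0  0  0
  e 0  1  1  1  1  1
  a 0  1  1  2  2  2
  c 0  1  1  2  2  2
  c 0  1  1  2  2  2
LCS: 'ea'
LCS length = 2

2


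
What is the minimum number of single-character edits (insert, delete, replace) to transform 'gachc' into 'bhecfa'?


Building DP table for s1='gachc' (len 5) and s2='bhecfa' (len 6):
       b  h  e  c  f  a
    0  1  2  3  4  5  6
  g 1  1  2  3  4  5  6
  a 2  2  2  3  4  5  5
  c 3  3  3  3  3  4  5
  h 4  4  3  4  4  4  5
  c 5  5  4  4  4  5  5
Edit distance = dp[5][6] = 5

5


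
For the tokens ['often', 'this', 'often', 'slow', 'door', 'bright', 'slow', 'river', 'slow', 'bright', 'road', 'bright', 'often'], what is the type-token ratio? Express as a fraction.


Tokens: 13
Unique types: ('bright', 'door', 'often', 'river', 'road', 'slow', 'this') = 7
TTR = 7/13
Already in lowest terms.

7/13


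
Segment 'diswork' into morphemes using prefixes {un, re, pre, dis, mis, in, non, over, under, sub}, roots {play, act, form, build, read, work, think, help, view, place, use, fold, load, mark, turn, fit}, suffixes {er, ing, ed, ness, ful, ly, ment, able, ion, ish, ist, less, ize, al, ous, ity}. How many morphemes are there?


Segmenting 'diswork' against the inventory:
  'dis' -> prefix (morpheme 1)
  'work' -> root (morpheme 2)
Total morphemes: 2

2


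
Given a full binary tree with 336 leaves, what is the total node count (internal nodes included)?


Leaf nodes (terminals): 336
Internal nodes = n - 1 = 336 - 1 = 335
Total = leaves + internal = 336 + 335 = 671

671


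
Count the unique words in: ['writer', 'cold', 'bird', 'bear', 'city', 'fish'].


Listing all tokens and tracking unique types:
  Token 1: 'writer' -> NEW (unique so far: 1)
  Token 2: 'cold' -> NEW (unique so far: 2)
  Token 3: 'bird' -> NEW (unique so far: 3)
  Token 4: 'bear' -> NEW (unique so far: 4)
  Token 5: 'city' -> NEW (unique so far: 5)
  Token 6: 'fish' -> NEW (unique so far: 6)
Unique types: ('bear', 'bird', 'city', 'cold', 'fish', 'writer')
Vocabulary size: 6

6


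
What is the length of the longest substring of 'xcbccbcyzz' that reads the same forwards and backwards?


Scanning 'xcbccbcyzz' for palindromic substrings.
Substring at positions 1-6: 'cbccbc'.
Check: reverse('cbccbc') = 'cbccbc' -> palindrome confirmed.
Neighbouring characters ('x' / 'y') break symmetry, so it cannot extend further.
No longer palindromic substring exists; longest length = 6

6


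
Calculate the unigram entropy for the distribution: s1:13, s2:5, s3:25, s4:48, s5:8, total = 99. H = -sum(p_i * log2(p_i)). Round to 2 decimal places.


Computing entropy H = -sum(p_i * log2(p_i)):
  s1: p = 13/99 = 0.1313, -p*log2(p) = 0.3846
  s2: p = 5/99 = 0.0505, -p*log2(p) = 0.2175
  s3: p = 25/99 = 0.2525, -p*log2(p) = 0.5014
  s4: p = 48/99 = 0.4848, -p*log2(p) = 0.5064
  s5: p = 8/99 = 0.0808, -p*log2(p) = 0.2933
H = sum of terms = 1.9032
Rounded to 2 decimals: 1.90

1.90


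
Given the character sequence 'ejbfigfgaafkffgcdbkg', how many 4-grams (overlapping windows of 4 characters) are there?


String 'ejbfigfgaafkffgcdbkg' has length L = 20.
Number of overlapping n-grams = L - n + 1
Substituting: 20 - 4 + 1 = 17

17


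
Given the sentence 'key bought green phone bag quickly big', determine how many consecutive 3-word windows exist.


Word trigrams from [7] words:
  Trigram 1: (key bought green)
  Trigram 2: (bought green phone)
  Trigram 3: (green phone bag)
  Trigram 4: (phone bag quickly)
  Trigram 5: (bag quickly big)
Total word trigrams: 7 - 2 = 5

5


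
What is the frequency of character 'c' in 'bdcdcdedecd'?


Scanning 'bdcdcdedecd' for 'c':
  Position 2: 'c' -> MATCH (count: 1)
  Position 4: 'c' -> MATCH (count: 2)
  Position 9: 'c' -> MATCH (count: 3)
Total occurrences of 'c': 3

3


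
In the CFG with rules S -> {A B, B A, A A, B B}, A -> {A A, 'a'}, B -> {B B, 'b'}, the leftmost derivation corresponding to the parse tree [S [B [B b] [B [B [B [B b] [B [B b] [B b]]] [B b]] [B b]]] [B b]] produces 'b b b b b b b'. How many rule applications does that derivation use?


Every bracketed nonterminal node [X ...] in the tree is produced by exactly one rule application.
Reading the tree off as a leftmost derivation:
  Step 1: S  =>  B B   (applied S -> B B)
  Step 2: B B  =>  B B B   (applied B -> B B)
  Step 3: B B B  =>  b B B   (applied B -> b)
  Step 4: b B B  =>  b B B B   (applied B -> B B)
  Step 5: b B B B  =>  b B B B B   (applied B -> B B)
  Step 6: b B B B B  =>  b B B B B B   (applied B -> B B)
  Step 7: b B B B B B  =>  b b B B B B   (applied B -> b)
  Step 8: b b B B B B  =>  b b B B B B B   (applied B -> B B)
  Step 9: b b B B B B B  =>  b b b B B B B   (applied B -> b)
  Step 10: b b b B B B B  =>  b b b b B B B   (applied B -> b)
  Step 11: b b b b B B B  =>  b b b b b B B   (applied B -> b)
  Step 12: b b b b b B B  =>  b b b b b b B   (applied B -> b)
  Step 13: b b b b b b B  =>  b b b b b b b   (applied B -> b)
Final yield: b b b b b b b
Total rewrite steps: 13

13


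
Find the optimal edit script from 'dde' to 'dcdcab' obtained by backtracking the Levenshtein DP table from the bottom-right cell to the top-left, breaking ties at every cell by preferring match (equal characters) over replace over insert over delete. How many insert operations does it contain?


Edit distance = 4. Backtracking from cell (3, 6) with preference match > replace > insert > delete,
then listing the resulting alignment 'dde' -> 'dcdcab' left to right:
  Step 1: keep 'd'
  Step 2: insert 'c' [insertion #1]
  Step 3: keep 'd'
  Step 4: insert 'c' [insertion #2]
  Step 5: insert 'a' [insertion #3]
  Step 6: replace e->b
Total insertions: 3

3


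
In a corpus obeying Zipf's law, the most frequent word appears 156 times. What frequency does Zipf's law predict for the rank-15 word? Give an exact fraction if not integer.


Zipf's law: freq(rank) = f1 / rank
f1 = 156, rank = 15
freq = 156 / 15
GCD(156, 15) = 3
Simplified: 52/5

52/5


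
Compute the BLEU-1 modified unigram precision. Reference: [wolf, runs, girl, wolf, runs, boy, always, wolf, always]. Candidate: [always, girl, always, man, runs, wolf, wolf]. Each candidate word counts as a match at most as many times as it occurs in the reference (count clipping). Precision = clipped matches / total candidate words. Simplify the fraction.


Reference word counts: {'always': 2, 'boy': 1, 'girl': 1, 'runs': 2, 'wolf': 3}
Checking each candidate word (with clipping):
  'always' -> in reference (ref count 2, used 1/2) -> match (matches: 1)
  'girl' -> in reference (ref count 1, used 1/1) -> match (matches: 2)
  'always' -> in reference (ref count 2, used 2/2) -> match (matches: 3)
  'man' -> not in reference -> no match (matches: 3)
  'runs' -> in reference (ref count 2, used 1/2) -> match (matches: 4)
  'wolf' -> in reference (ref count 3, used 1/3) -> match (matches: 5)
  'wolf' -> in reference (ref count 3, used 2/3) -> match (matches: 6)
Clipped matches: 6, Candidate length: 7
Precision = 6/7

6/7


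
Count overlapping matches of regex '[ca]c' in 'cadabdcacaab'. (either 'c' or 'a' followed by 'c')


Pattern: [ca]c means either 'c' or 'a' followed by 'c'.
Scanning 'cadabdcacaab' position-by-position:
  Pos 0: window 'ca' -> no
  Pos 1: window 'ad' -> no
  Pos 2: window 'da' -> no
  Pos 3: window 'ab' -> no
  Pos 4: window 'bd' -> no
  Pos 5: window 'dc' -> no
  Pos 6: window 'ca' -> no
  Pos 7: window 'ac' -> MATCH
  Pos 8: window 'ca' -> no
  Pos 9: window 'aa' -> no
  Pos 10: window 'ab' -> no
  Pos 11: window 'b' -> no
Total matches: 1

1


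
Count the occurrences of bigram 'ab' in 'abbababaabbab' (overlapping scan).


Scanning 'abbababaabbab' for bigram 'ab':
  Position 0: 'ab' -> MATCH
  Position 1: 'bb' -> no
  Position 2: 'ba' -> no
  Position 3: 'ab' -> MATCH
  Position 4: 'ba' -> no
  Position 5: 'ab' -> MATCH
  Position 6: 'ba' -> no
  Position 7: 'aa' -> no
  Position 8: 'ab' -> MATCH
  Position 9: 'bb' -> no
  Position 10: 'ba' -> no
  Position 11: 'ab' -> MATCH
Total matches: 5

5


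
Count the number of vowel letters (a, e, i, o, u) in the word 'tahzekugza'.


Scanning each character of 'tahzekugza':
  Position 1: 't' -> consonant (running count: 0)
  Position 2: 'a' -> vowel (running count: 1)
  Position 3: 'h' -> consonant (running count: 1)
  Position 4: 'z' -> consonant (running count: 1)
  Position 5: 'e' -> vowel (running count: 2)
  Position 6: 'k' -> consonant (running count: 2)
  Position 7: 'u' -> vowel (running count: 3)
  Position 8: 'g' -> consonant (running count: 3)
  Position 9: 'z' -> consonant (running count: 3)
  Position 10: 'a' -> vowel (running count: 4)
Total vowels: 4

4


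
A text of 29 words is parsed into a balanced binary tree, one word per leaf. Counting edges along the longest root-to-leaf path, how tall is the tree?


In a balanced binary tree with n leaves the deepest leaf is ceil(log2(n)) edges below the root.
log2(29) = 4.8580
ceil(4.8580) = 5
height (edges) = 5

5


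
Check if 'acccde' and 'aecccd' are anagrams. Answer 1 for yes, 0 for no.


Sort characters of 'acccde': 'acccde'
Sort characters of 'aecccd': 'acccde'
Sorted forms match -> they ARE anagrams
Result: 1

1


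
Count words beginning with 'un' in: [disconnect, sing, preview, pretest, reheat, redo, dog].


Checking each word for prefix 'un':
  'disconnect' -> no (count: 0)
  'sing' -> no (count: 0)
  'preview' -> no (count: 0)
  'pretest' -> no (count: 0)
  'reheat' -> no (count: 0)
  'redo' -> no (count: 0)
  'dog' -> no (count: 0)
Total with prefix 'un': 0

0


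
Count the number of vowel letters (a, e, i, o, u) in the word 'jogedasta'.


Scanning each character of 'jogedasta':
  Position 1: 'j' -> consonant (running count: 0)
  Position 2: 'o' -> vowel (running count: 1)
  Position 3: 'g' -> consonant (running count: 1)
  Position 4: 'e' -> vowel (running count: 2)
  Position 5: 'd' -> consonant (running count: 2)
  Position 6: 'a' -> vowel (running count: 3)
  Position 7: 's' -> consonant (running count: 3)
  Position 8: 't' -> consonant (running count: 3)
  Position 9: 'a' -> vowel (running count: 4)
Total vowels: 4

4


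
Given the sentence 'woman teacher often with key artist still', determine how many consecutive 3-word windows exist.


Word trigrams from [7] words:
  Trigram 1: (woman teacher often)
  Trigram 2: (teacher often with)
  Trigram 3: (often with key)
  Trigram 4: (with key artist)
  Trigram 5: (key artist still)
Total word trigrams: 7 - 2 = 5

5


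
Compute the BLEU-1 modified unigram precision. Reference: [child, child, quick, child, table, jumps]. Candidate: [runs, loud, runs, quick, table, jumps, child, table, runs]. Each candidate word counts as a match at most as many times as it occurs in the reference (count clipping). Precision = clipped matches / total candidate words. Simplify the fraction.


Reference word counts: {'child': 3, 'jumps': 1, 'quick': 1, 'table': 1}
Checking each candidate word (with clipping):
  'runs' -> not in reference -> no match (matches: 0)
  'loud' -> not in reference -> no match (matches: 0)
  'runs' -> not in reference -> no match (matches: 0)
  'quick' -> in reference (ref count 1, used 1/1) -> match (matches: 1)
  'table' -> in reference (ref count 1, used 1/1) -> match (matches: 2)
  'jumps' -> in reference (ref count 1, used 1/1) -> match (matches: 3)
  'child' -> in reference (ref count 3, used 1/3) -> match (matches: 4)
  'table' -> ref count 1 already used up (1/1) -> clipped, no match (matches: 4)
  'runs' -> not in reference -> no match (matches: 4)
Clipped matches: 4, Candidate length: 9
Precision = 4/9

4/9


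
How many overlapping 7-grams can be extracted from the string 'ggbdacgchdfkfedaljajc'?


String 'ggbdacgchdfkfedaljajc' has length L = 21.
Number of overlapping n-grams = L - n + 1
Substituting: 21 - 7 + 1 = 15

15


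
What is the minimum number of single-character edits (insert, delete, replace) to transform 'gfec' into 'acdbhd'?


Building DP table for s1='gfec' (len 4) and s2='acdbhd' (len 6):
       a  c  d  b  h  d
    0  1  2  3  4  5  6
  g 1  1  2  3  4  5  6
  f 2  2  2  3  4  5  6
  e 3  3  3  3  4  5  6
  c 4  4  3  4  4  5  6
Edit distance = dp[4][6] = 6

6


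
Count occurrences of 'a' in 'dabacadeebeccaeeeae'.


Scanning 'dabacadeebeccaeeeae' for 'a':
  Position 1: 'a' -> MATCH (count: 1)
  Position 3: 'a' -> MATCH (count: 2)
  Position 5: 'a' -> MATCH (count: 3)
  Position 13: 'a' -> MATCH (count: 4)
  Position 17: 'a' -> MATCH (count: 5)
Total occurrences of 'a': 5

5


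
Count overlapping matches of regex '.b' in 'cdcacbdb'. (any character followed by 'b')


Pattern: .b means any character followed by 'b'.
Scanning 'cdcacbdb' position-by-position:
  Pos 0: window 'cd' -> no
  Pos 1: window 'dc' -> no
  Pos 2: window 'ca' -> no
  Pos 3: window 'ac' -> no
  Pos 4: window 'cb' -> MATCH
  Pos 5: window 'bd' -> no
  Pos 6: window 'db' -> MATCH
  Pos 7: window 'b' -> no
Total matches: 2

2


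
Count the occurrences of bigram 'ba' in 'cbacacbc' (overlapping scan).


Scanning 'cbacacbc' for bigram 'ba':
  Position 0: 'cb' -> no
  Position 1: 'ba' -> MATCH
  Position 2: 'ac' -> no
  Position 3: 'ca' -> no
  Position 4: 'ac' -> no
  Position 5: 'cb' -> no
  Position 6: 'bc' -> no
Total matches: 1

1


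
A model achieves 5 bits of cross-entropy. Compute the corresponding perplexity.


Perplexity formula: PP = 2^H
H = 5
PP = 2^5
Steps: 2^1 = 2, 2^2 = 4, 2^3 = 8, 2^4 = 16, 2^5 = 32
PP = 32

32


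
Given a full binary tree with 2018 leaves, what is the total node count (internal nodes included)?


Leaf nodes (terminals): 2018
Internal nodes = n - 1 = 2018 - 1 = 2017
Total = leaves + internal = 2018 + 2017 = 4035

4035


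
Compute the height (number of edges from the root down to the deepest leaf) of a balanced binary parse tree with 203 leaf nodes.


In a balanced binary tree with n leaves the deepest leaf is ceil(log2(n)) edges below the root.
log2(203) = 7.6653
ceil(7.6653) = 8
height (edges) = 8

8


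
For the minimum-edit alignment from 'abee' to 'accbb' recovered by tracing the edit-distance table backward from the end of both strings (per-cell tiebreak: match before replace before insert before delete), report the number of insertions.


Edit distance = 4. Backtracking from cell (4, 5) with preference match > replace > insert > delete,
then listing the resulting alignment 'abee' -> 'accbb' left to right:
  Step 1: keep 'a'
  Step 2: insert 'c' [insertion #1]
  Step 3: replace b->c
  Step 4: replace e->b
  Step 5: replace e->b
Total insertions: 1

1


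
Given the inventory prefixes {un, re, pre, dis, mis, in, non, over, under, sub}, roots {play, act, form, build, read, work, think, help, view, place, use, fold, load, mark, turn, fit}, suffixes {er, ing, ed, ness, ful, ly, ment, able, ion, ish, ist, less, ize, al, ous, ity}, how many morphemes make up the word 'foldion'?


Segmenting 'foldion' against the inventory:
  'fold' -> root (morpheme 1)
  'ion' -> suffix (morpheme 2)
Total morphemes: 2

2


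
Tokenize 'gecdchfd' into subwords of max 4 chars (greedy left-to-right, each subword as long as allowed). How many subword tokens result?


'gecdchfd' has 8 characters.
Chunking with max size 4:
  Chunk 1: 'gecd' (positions 0-3)
  Chunk 2: 'chfd' (positions 4-7)
Total chunks: ceil(8 / 4) = 2

2


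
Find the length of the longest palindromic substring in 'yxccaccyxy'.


Scanning 'yxccaccyxy' for palindromic substrings.
Substring at positions 2-6: 'ccacc'.
Check: reverse('ccacc') = 'ccacc' -> palindrome confirmed.
Neighbouring characters ('x' / 'y') break symmetry, so it cannot extend further.
No longer palindromic substring exists; longest length = 5

5


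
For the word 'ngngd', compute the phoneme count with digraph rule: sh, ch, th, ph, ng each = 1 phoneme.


Parsing 'ngngd' greedily, digraphs first:
  'ng' -> digraph (1 consonant phoneme) (phonemes so far: 1)
  'ng' -> digraph (1 consonant phoneme) (phonemes so far: 2)
  'd' -> consonant phoneme (phonemes so far: 3)
Total phonemes: 3

3


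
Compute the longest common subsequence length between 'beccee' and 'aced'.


DP table for LCS of 'beccee' and 'aced':
       a  c  e  d
    0  0  0  0  0
  b 0  0  0  0  0
  e 0  0  0  1  1
  c 0  0  1  1  1
  c 0  0  1  1  1
  e 0  0  1  2  2
  e 0  0  1  2  2
LCS: 'ce'
LCS length = 2

2


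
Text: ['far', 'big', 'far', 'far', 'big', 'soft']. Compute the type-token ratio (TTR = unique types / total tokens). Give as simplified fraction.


Tokens: 6
Unique types: ('big', 'far', 'soft') = 3
TTR = 3/6
Simplify: divide both by 3 -> 1/2
TTR = 1/2

1/2


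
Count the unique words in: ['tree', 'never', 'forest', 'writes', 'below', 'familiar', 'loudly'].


Listing all tokens and tracking unique types:
  Token 1: 'tree' -> NEW (unique so far: 1)
  Token 2: 'never' -> NEW (unique so far: 2)
  Token 3: 'forest' -> NEW (unique so far: 3)
  Token 4: 'writes' -> NEW (unique so far: 4)
  Token 5: 'below' -> NEW (unique so far: 5)
  Token 6: 'familiar' -> NEW (unique so far: 6)
  Token 7: 'loudly' -> NEW (unique so far: 7)
Unique types: ('below', 'familiar', 'forest', 'loudly', 'never', 'tree', 'writes')
Vocabulary size: 7

7


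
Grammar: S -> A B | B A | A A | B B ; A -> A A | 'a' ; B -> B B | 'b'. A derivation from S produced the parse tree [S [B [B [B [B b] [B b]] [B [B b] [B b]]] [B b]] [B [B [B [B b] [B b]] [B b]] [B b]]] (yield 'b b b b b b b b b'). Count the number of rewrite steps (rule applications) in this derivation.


Every bracketed nonterminal node [X ...] in the tree is produced by exactly one rule application.
Reading the tree off as a leftmost derivation:
  Step 1: S  =>  B B   (applied S -> B B)
  Step 2: B B  =>  B B B   (applied B -> B B)
  Step 3: B B B  =>  B B B B   (applied B -> B B)
  Step 4: B B B B  =>  B B B B B   (applied B -> B B)
  Step 5: B B B B B  =>  b B B B B   (applied B -> b)
  Step 6: b B B B B  =>  b b B B B   (applied B -> b)
  Step 7: b b B B B  =>  b b B B B B   (applied B -> B B)
  Step 8: b b B B B B  =>  b b b B B B   (applied B -> b)
  Step 9: b b b B B B  =>  b b b b B B   (applied B -> b)
  Step 10: b b b b B B  =>  b b b b b B   (applied B -> b)
  Step 11: b b b b b B  =>  b b b b b B B   (applied B -> B B)
  Step 12: b b b b b B B  =>  b b b b b B B B   (applied B -> B B)
  Step 13: b b b b b B B B  =>  b b b b b B B B B   (applied B -> B B)
  Step 14: b b b b b B B B B  =>  b b b b b b B B B   (applied B -> b)
  Step 15: b b b b b b B B B  =>  b b b b b b b B B   (applied B -> b)
  Step 16: b b b b b b b B B  =>  b b b b b b b b B   (applied B -> b)
  Step 17: b b b b b b b b B  =>  b b b b b b b b b   (applied B -> b)
Final yield: b b b b b b b b b
Total rewrite steps: 17

17


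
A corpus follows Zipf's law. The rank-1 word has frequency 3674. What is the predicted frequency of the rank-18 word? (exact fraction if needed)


Zipf's law: freq(rank) = f1 / rank
f1 = 3674, rank = 18
freq = 3674 / 18
GCD(3674, 18) = 2
Simplified: 1837/9

1837/9


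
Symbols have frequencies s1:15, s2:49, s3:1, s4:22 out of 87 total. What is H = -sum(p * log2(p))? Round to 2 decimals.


Computing entropy H = -sum(p_i * log2(p_i)):
  s1: p = 15/87 = 0.1724, -p*log2(p) = 0.4373
  s2: p = 49/87 = 0.5632, -p*log2(p) = 0.4665
  s3: p = 1/87 = 0.0115, -p*log2(p) = 0.0741
  s4: p = 22/87 = 0.2529, -p*log2(p) = 0.5016
H = sum of terms = 1.4795
Rounded to 2 decimals: 1.48

1.48


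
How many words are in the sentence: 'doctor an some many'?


Counting words by splitting on spaces:
  Word 1: 'doctor'
  Word 2: 'an'
  Word 3: 'some'
  Word 4: 'many'
Total words: 4

4


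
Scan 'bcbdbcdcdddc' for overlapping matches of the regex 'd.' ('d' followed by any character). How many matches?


Pattern: d. means 'd' followed by any character.
Scanning 'bcbdbcdcdddc' position-by-position:
  Pos 0: window 'bc' -> no
  Pos 1: window 'cb' -> no
  Pos 2: window 'bd' -> no
  Pos 3: window 'db' -> MATCH
  Pos 4: window 'bc' -> no
  Pos 5: window 'cd' -> no
  Pos 6: window 'dc' -> MATCH
  Pos 7: window 'cd' -> no
  Pos 8: window 'dd' -> MATCH
  Pos 9: window 'dd' -> MATCH
  Pos 10: window 'dc' -> MATCH
  Pos 11: window 'c' -> no
Total matches: 5

5


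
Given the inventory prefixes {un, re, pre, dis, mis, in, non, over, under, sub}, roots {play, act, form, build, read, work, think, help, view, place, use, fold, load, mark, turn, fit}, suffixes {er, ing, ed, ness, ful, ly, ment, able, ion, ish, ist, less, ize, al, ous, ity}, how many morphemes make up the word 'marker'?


Segmenting 'marker' against the inventory:
  'mark' -> root (morpheme 1)
  'er' -> suffix (morpheme 2)
Total morphemes: 2

2


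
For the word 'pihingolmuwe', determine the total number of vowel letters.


Scanning each character of 'pihingolmuwe':
  Position 1: 'p' -> consonant (running count: 0)
  Position 2: 'i' -> vowel (running count: 1)
  Position 3: 'h' -> consonant (running count: 1)
  Position 4: 'i' -> vowel (running count: 2)
  Position 5: 'n' -> consonant (running count: 2)
  Position 6: 'g' -> consonant (running count: 2)
  Position 7: 'o' -> vowel (running count: 3)
  Position 8: 'l' -> consonant (running count: 3)
  Position 9: 'm' -> consonant (running count: 3)
  Position 10: 'u' -> vowel (running count: 4)
  Position 11: 'w' -> consonant (running count: 4)
  Position 12: 'e' -> vowel (running count: 5)
Total vowels: 5

5


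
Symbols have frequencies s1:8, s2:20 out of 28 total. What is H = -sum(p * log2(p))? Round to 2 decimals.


Computing entropy H = -sum(p_i * log2(p_i)):
  s1: p = 8/28 = 0.2857, -p*log2(p) = 0.5164
  s2: p = 20/28 = 0.7143, -p*log2(p) = 0.3467
H = sum of terms = 0.8631
Rounded to 2 decimals: 0.86

0.86


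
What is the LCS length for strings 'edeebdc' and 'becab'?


DP table for LCS of 'edeebdc' and 'becab':
       b  e  c  a  b
    0  0  0  0  0  0
  e 0  0  1  1  1  1
  d 0  0  1  1  1  1
  e 0  0  1  1  1  1
  e 0  0  1  1  1  1
  b 0  1  1  1  1  2
  d 0  1  1  1  1  2
  c 0  1  1  2  2  2
LCS: 'eb'
LCS length = 2

2


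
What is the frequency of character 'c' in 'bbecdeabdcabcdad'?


Scanning 'bbecdeabdcabcdad' for 'c':
  Position 3: 'c' -> MATCH (count: 1)
  Position 9: 'c' -> MATCH (count: 2)
  Position 12: 'c' -> MATCH (count: 3)
Total occurrences of 'c': 3

3


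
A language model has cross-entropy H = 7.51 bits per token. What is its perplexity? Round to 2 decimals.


Perplexity formula: PP = 2^H
H = 7.51
PP = 2^7.51
Decompose: 2^7.51 = 2^7 * 2^0.51
2^7 = 128, 2^0.51 ~ 1.4240502
PP ~ 128 * 1.4240502 = 182.2784256
Rounded to 2 decimals: 182.28

182.28


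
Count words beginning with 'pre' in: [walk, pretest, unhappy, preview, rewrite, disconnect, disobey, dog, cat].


Checking each word for prefix 'pre':
  'walk' -> no (count: 0)
  'pretest' -> YES, starts with 'pre' (count: 1)
  'unhappy' -> no (count: 1)
  'preview' -> YES, starts with 'pre' (count: 2)
  'rewrite' -> no (count: 2)
  'disconnect' -> no (count: 2)
  'disobey' -> no (count: 2)
  'dog' -> no (count: 2)
  'cat' -> no (count: 2)
Total with prefix 'pre': 2

2


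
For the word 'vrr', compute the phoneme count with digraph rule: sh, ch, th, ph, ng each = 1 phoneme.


Parsing 'vrr' greedily, digraphs first:
  'v' -> consonant phoneme (phonemes so far: 1)
  'r' -> consonant phoneme (phonemes so far: 2)
  'r' -> consonant phoneme (phonemes so far: 3)
Total phonemes: 3

3


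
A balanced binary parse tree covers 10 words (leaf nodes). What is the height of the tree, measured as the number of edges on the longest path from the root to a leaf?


In a balanced binary tree with n leaves the deepest leaf is ceil(log2(n)) edges below the root.
log2(10) = 3.3219
ceil(3.3219) = 4
height (edges) = 4

4


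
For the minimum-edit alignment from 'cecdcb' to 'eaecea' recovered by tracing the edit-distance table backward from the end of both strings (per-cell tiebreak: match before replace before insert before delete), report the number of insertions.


Edit distance = 5. Backtracking from cell (6, 6) with preference match > replace > insert > delete,
then listing the resulting alignment 'cecdcb' -> 'eaecea' left to right:
  Step 1: insert 'e' [insertion #1]
  Step 2: replace c->a
  Step 3: keep 'e'
  Step 4: keep 'c'
  Step 5: delete 'd'
  Step 6: replace c->e
  Step 7: replace b->a
Total insertions: 1

1


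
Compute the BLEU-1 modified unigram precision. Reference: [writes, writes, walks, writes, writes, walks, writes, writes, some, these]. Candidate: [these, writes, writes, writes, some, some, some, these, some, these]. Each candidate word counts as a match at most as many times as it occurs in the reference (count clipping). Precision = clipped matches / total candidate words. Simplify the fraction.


Reference word counts: {'some': 1, 'these': 1, 'walks': 2, 'writes': 6}
Checking each candidate word (with clipping):
  'these' -> in reference (ref count 1, used 1/1) -> match (matches: 1)
  'writes' -> in reference (ref count 6, used 1/6) -> match (matches: 2)
  'writes' -> in reference (ref count 6, used 2/6) -> match (matches: 3)
  'writes' -> in reference (ref count 6, used 3/6) -> match (matches: 4)
  'some' -> in reference (ref count 1, used 1/1) -> match (matches: 5)
  'some' -> ref count 1 already used up (1/1) -> clipped, no match (matches: 5)
  'some' -> ref count 1 already used up (1/1) -> clipped, no match (matches: 5)
  'these' -> ref count 1 already used up (1/1) -> clipped, no match (matches: 5)
  'some' -> ref count 1 already used up (1/1) -> clipped, no match (matches: 5)
  'these' -> ref count 1 already used up (1/1) -> clipped, no match (matches: 5)
Clipped matches: 5, Candidate length: 10
Precision = 5/10 = 1/2

1/2


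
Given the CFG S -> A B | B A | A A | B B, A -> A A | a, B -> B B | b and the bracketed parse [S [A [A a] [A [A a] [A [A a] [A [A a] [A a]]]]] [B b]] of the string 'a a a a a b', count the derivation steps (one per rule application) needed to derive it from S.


Every bracketed nonterminal node [X ...] in the tree is produced by exactly one rule application.
Reading the tree off as a leftmost derivation:
  Step 1: S  =>  A B   (applied S -> A B)
  Step 2: A B  =>  A A B   (applied A -> A A)
  Step 3: A A B  =>  a A B   (applied A -> a)
  Step 4: a A B  =>  a A A B   (applied A -> A A)
  Step 5: a A A B  =>  a a A B   (applied A -> a)
  Step 6: a a A B  =>  a a A A B   (applied A -> A A)
  Step 7: a a A A B  =>  a a a A B   (applied A -> a)
  Step 8: a a a A B  =>  a a a A A B   (applied A -> A A)
  Step 9: a a a A A B  =>  a a a a A B   (applied A -> a)
  Step 10: a a a a A B  =>  a a a a a B   (applied A -> a)
  Step 11: a a a a a B  =>  a a a a a b   (applied B -> b)
Final yield: a a a a a b
Total rewrite steps: 11

11


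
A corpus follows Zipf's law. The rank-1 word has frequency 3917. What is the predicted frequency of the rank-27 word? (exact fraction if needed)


Zipf's law: freq(rank) = f1 / rank
f1 = 3917, rank = 27
freq = 3917 / 27
GCD(3917, 27) = 1
Simplified: 3917/27

3917/27


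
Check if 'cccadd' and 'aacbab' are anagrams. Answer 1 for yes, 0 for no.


Sort characters of 'cccadd': 'acccdd'
Sort characters of 'aacbab': 'aaabbc'
Sorted forms differ -> they are NOT anagrams
Result: 0

0


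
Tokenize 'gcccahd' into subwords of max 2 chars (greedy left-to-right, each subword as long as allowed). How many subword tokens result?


'gcccahd' has 7 characters.
Chunking with max size 2:
  Chunk 1: 'gc' (positions 0-1)
  Chunk 2: 'cc' (positions 2-3)
  Chunk 3: 'ah' (positions 4-5)
  Chunk 4: 'd' (positions 6-6)
Total chunks: ceil(7 / 2) = 4

4


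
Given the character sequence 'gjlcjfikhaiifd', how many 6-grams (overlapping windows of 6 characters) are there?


String 'gjlcjfikhaiifd' has length L = 14.
Number of overlapping n-grams = L - n + 1
Substituting: 14 - 6 + 1 = 9

9


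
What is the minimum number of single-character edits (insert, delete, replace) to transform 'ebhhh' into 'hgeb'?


Building DP table for s1='ebhhh' (len 5) and s2='hgeb' (len 4):
       h  g  e  b
    0  1  2  3  4
  e 1  1  2  2  3
  b 2  2  2  3  2
  h 3  2  3  3  3
  h 4  3  3  4  4
  h 5  4  4  4  5
Edit distance = dp[5][4] = 5

5


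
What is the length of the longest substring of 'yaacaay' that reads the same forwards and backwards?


Scanning 'yaacaay' for palindromic substrings.
Substring at positions 0-6: 'yaacaay'.
Check: reverse('yaacaay') = 'yaacaay' -> palindrome confirmed.
No longer palindromic substring exists; longest length = 7

7


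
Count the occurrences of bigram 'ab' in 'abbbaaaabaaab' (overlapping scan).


Scanning 'abbbaaaabaaab' for bigram 'ab':
  Position 0: 'ab' -> MATCH
  Position 1: 'bb' -> no
  Position 2: 'bb' -> no
  Position 3: 'ba' -> no
  Position 4: 'aa' -> no
  Position 5: 'aa' -> no
  Position 6: 'aa' -> no
  Position 7: 'ab' -> MATCH
  Position 8: 'ba' -> no
  Position 9: 'aa' -> no
  Position 10: 'aa' -> no
  Position 11: 'ab' -> MATCH
Total matches: 3

3


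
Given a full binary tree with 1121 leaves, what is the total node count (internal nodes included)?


Leaf nodes (terminals): 1121
Internal nodes = n - 1 = 1121 - 1 = 1120
Total = leaves + internal = 1121 + 1120 = 2241

2241


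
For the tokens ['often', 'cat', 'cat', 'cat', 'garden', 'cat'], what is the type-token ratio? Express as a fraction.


Tokens: 6
Unique types: ('cat', 'garden', 'often') = 3
TTR = 3/6
Simplify: divide both by 3 -> 1/2
TTR = 1/2

1/2


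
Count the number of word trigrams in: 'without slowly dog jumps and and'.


Word trigrams from [6] words:
  Trigram 1: (without slowly dog)
  Trigram 2: (slowly dog jumps)
  Trigram 3: (dog jumps and)
  Trigram 4: (jumps and and)
Total word trigrams: 6 - 2 = 4

4


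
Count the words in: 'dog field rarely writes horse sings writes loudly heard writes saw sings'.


Counting words by splitting on spaces:
  Word 1: 'dog'
  Word 2: 'field'
  Word 3: 'rarely'
  Word 4: 'writes'
  Word 5: 'horse'
  Word 6: 'sings'
  Word 7: 'writes'
  Word 8: 'loudly'
  Word 9: 'heard'
  Word 10: 'writes'
  Word 11: 'saw'
  Word 12: 'sings'
Total words: 12

12


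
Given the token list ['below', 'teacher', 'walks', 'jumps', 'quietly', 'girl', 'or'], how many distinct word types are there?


Listing all tokens and tracking unique types:
  Token 1: 'below' -> NEW (unique so far: 1)
  Token 2: 'teacher' -> NEW (unique so far: 2)
  Token 3: 'walks' -> NEW (unique so far: 3)
  Token 4: 'jumps' -> NEW (unique so far: 4)
  Token 5: 'quietly' -> NEW (unique so far: 5)
  Token 6: 'girl' -> NEW (unique so far: 6)
  Token 7: 'or' -> NEW (unique so far: 7)
Unique types: ('below', 'girl', 'jumps', 'or', 'quietly', 'teacher', 'walks')
Vocabulary size: 7

7


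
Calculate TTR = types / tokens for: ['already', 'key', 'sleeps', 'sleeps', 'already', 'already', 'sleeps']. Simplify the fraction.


Tokens: 7
Unique types: ('already', 'key', 'sleeps') = 3
TTR = 3/7
Already in lowest terms.

3/7


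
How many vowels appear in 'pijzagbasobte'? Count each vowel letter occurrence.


Scanning each character of 'pijzagbasobte':
  Position 1: 'p' -> consonant (running count: 0)
  Position 2: 'i' -> vowel (running count: 1)
  Position 3: 'j' -> consonant (running count: 1)
  Position 4: 'z' -> consonant (running count: 1)
  Position 5: 'a' -> vowel (running count: 2)
  Position 6: 'g' -> consonant (running count: 2)
  Position 7: 'b' -> consonant (running count: 2)
  Position 8: 'a' -> vowel (running count: 3)
  Position 9: 's' -> consonant (running count: 3)
  Position 10: 'o' -> vowel (running count: 4)
  Position 11: 'b' -> consonant (running count: 4)
  Position 12: 't' -> consonant (running count: 4)
  Position 13: 'e' -> vowel (running count: 5)
Total vowels: 5

5


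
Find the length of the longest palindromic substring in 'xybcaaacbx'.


Scanning 'xybcaaacbx' for palindromic substrings.
Substring at positions 2-8: 'bcaaacb'.
Check: reverse('bcaaacb') = 'bcaaacb' -> palindrome confirmed.
Neighbouring characters ('y' / 'x') break symmetry, so it cannot extend further.
No longer palindromic substring exists; longest length = 7

7
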